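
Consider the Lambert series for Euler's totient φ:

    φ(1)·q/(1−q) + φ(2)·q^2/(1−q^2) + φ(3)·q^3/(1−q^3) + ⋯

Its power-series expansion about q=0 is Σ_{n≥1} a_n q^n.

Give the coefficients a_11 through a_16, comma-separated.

[q^11] φ(1)=1,φ(11)=10 ⇒ 11
q^12  k|12↦φ(k): 1:1 2:1 3:2 4:2 6:2 12:4  a_12=12
q^13  k|13↦φ(k): 13:12 1:1  a_13=13
n=14: 14·1 7·2 2·7 1·14  φ→[6+6+1+1]=14
[q^15] φ(1)=1,φ(3)=2,φ(5)=4,φ(15)=8 ⇒ 15
q^16  k|16↦φ(k): 1:1 2:1 4:2 8:4 16:8  a_16=16

11, 12, 13, 14, 15, 16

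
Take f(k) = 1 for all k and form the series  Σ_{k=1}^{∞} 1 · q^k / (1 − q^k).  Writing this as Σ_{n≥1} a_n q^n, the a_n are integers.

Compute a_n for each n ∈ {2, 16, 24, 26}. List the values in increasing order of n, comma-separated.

2, 5, 8, 4

[q^2] f(2)=1,f(1)=1 ⇒ 2
n=16: 1·16 2·8 4·4 8·2 16·1  f→[1+1+1+1+1]=5
d|24:{1,2,3,4,6,8,12,24}  Σf=1+1+1+1+1+1+1+1=8
[q^26] f(26)=1,f(13)=1,f(2)=1,f(1)=1 ⇒ 4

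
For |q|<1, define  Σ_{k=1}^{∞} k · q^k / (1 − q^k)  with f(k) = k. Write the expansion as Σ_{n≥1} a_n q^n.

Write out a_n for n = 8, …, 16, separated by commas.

15, 13, 18, 12, 28, 14, 24, 24, 31

[q^8] f(8)=8,f(4)=4,f(2)=2,f(1)=1 ⇒ 15
q^9  k|9↦f(k): 1:1 3:3 9:9  a_9=13
q^10  k|10↦f(k): 10:10 5:5 2:2 1:1  a_10=18
d|11:{1,11}  Σf=1+11=12
n=12: 12·1 6·2 4·3 3·4 2·6 1·12  f→[12+6+4+3+2+1]=28
[q^13] f(13)=13,f(1)=1 ⇒ 14
d|14:{14,7,2,1}  Σf=14+7+2+1=24
[q^15] f(1)=1,f(3)=3,f(5)=5,f(15)=15 ⇒ 24
q^16  k|16↦f(k): 16:16 8:8 4:4 2:2 1:1  a_16=31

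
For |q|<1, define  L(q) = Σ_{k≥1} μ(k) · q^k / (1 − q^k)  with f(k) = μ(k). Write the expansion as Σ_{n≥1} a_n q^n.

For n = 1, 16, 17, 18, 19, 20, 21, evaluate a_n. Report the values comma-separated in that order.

1, 0, 0, 0, 0, 0, 0

d|1:{1}  Σμ=1=1
n=16: 16·1 8·2 4·4 2·8 1·16  μ→[0+0+0+(-1)+1]=0
d|17:{17,1}  Σμ=(-1)+1=0
q^18  k|18↦μ(k): 18:0 9:0 6:1 3:-1 2:-1 1:1  a_18=0
d|19:{1,19}  Σμ=1+(-1)=0
d|20:{1,2,4,5,10,20}  Σμ=1+(-1)+0+(-1)+1+0=0
n=21: 1·21 3·7 7·3 21·1  μ→[1+(-1)+(-1)+1]=0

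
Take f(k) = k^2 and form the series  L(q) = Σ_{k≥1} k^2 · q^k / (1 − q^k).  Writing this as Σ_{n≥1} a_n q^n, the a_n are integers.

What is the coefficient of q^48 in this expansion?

a_48 = 3410

n=48: 1·48 2·24 3·16 4·12 6·8 8·6 12·4 16·3 24·2 48·1  f→[1+4+9+16+36+64+144+256+576+2304]=3410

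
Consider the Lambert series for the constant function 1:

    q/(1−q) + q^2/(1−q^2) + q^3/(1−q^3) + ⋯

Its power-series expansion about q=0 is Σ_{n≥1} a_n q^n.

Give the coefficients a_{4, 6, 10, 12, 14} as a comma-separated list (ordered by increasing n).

d|4:{4,2,1}  Σf=1+1+1=3
n=6: 1·6 2·3 3·2 6·1  f→[1+1+1+1]=4
n=10: 1·10 2·5 5·2 10·1  f→[1+1+1+1]=4
[q^12] f(12)=1,f(6)=1,f(4)=1,f(3)=1,f(2)=1,f(1)=1 ⇒ 6
q^14  k|14↦f(k): 14:1 7:1 2:1 1:1  a_14=4

3, 4, 4, 6, 4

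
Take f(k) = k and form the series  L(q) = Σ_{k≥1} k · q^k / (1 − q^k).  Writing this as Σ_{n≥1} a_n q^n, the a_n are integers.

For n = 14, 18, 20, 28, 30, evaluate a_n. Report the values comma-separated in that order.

n=14: 1·14 2·7 7·2 14·1  f→[1+2+7+14]=24
n=18: 18·1 9·2 6·3 3·6 2·9 1·18  f→[18+9+6+3+2+1]=39
[q^20] f(20)=20,f(10)=10,f(5)=5,f(4)=4,f(2)=2,f(1)=1 ⇒ 42
n=28: 28·1 14·2 7·4 4·7 2·14 1·28  f→[28+14+7+4+2+1]=56
n=30: 30·1 15·2 10·3 6·5 5·6 3·10 2·15 1·30  f→[30+15+10+6+5+3+2+1]=72

24, 39, 42, 56, 72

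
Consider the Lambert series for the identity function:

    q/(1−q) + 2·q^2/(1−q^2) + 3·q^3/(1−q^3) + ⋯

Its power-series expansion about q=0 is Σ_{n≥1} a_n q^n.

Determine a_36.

[q^36] f(1)=1,f(2)=2,f(3)=3,f(4)=4,f(6)=6,f(9)=9,f(12)=12,f(18)=18,f(36)=36 ⇒ 91

a_36 = 91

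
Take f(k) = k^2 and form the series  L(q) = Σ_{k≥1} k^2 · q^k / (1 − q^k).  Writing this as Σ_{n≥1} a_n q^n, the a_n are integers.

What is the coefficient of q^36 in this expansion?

q^36  k|36↦f(k): 36:1296 18:324 12:144 9:81 6:36 4:16 3:9 2:4 1:1  a_36=1911

a_36 = 1911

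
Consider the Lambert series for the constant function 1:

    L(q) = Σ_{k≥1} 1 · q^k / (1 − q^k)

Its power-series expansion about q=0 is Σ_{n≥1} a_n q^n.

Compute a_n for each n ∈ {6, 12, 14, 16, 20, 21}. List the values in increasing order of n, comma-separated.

4, 6, 4, 5, 6, 4

q^6  k|6↦f(k): 6:1 3:1 2:1 1:1  a_6=4
q^12  k|12↦f(k): 12:1 6:1 4:1 3:1 2:1 1:1  a_12=6
q^14  k|14↦f(k): 1:1 2:1 7:1 14:1  a_14=4
q^16  k|16↦f(k): 1:1 2:1 4:1 8:1 16:1  a_16=5
[q^20] f(20)=1,f(10)=1,f(5)=1,f(4)=1,f(2)=1,f(1)=1 ⇒ 6
[q^21] f(21)=1,f(7)=1,f(3)=1,f(1)=1 ⇒ 4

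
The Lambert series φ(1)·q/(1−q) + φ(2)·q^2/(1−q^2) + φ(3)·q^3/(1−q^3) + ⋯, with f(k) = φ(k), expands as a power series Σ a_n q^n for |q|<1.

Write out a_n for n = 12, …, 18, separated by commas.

d|12:{12,6,4,3,2,1}  Σφ=4+2+2+2+1+1=12
d|13:{1,13}  Σφ=1+12=13
n=14: 1·14 2·7 7·2 14·1  φ→[1+1+6+6]=14
[q^15] φ(1)=1,φ(3)=2,φ(5)=4,φ(15)=8 ⇒ 15
q^16  k|16↦φ(k): 1:1 2:1 4:2 8:4 16:8  a_16=16
d|17:{17,1}  Σφ=16+1=17
n=18: 18·1 9·2 6·3 3·6 2·9 1·18  φ→[6+6+2+2+1+1]=18

12, 13, 14, 15, 16, 17, 18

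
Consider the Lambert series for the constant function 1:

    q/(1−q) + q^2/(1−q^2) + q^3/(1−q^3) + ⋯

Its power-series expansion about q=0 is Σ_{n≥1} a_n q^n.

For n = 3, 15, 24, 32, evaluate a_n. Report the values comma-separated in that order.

n=3: 3·1 1·3  f→[1+1]=2
d|15:{15,5,3,1}  Σf=1+1+1+1=4
n=24: 24·1 12·2 8·3 6·4 4·6 3·8 2·12 1·24  f→[1+1+1+1+1+1+1+1]=8
q^32  k|32↦f(k): 1:1 2:1 4:1 8:1 16:1 32:1  a_32=6

2, 4, 8, 6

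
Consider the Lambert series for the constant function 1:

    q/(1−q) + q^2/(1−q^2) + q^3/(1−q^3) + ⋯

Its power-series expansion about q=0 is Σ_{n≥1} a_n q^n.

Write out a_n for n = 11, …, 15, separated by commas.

2, 6, 2, 4, 4

q^11  k|11↦f(k): 11:1 1:1  a_11=2
[q^12] f(1)=1,f(2)=1,f(3)=1,f(4)=1,f(6)=1,f(12)=1 ⇒ 6
d|13:{13,1}  Σf=1+1=2
d|14:{14,7,2,1}  Σf=1+1+1+1=4
[q^15] f(15)=1,f(5)=1,f(3)=1,f(1)=1 ⇒ 4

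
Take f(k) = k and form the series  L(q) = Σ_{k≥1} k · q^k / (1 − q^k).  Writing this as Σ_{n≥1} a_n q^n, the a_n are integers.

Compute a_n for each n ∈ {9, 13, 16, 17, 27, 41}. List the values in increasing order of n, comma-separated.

13, 14, 31, 18, 40, 42

[q^9] f(9)=9,f(3)=3,f(1)=1 ⇒ 13
q^13  k|13↦f(k): 1:1 13:13  a_13=14
n=16: 16·1 8·2 4·4 2·8 1·16  f→[16+8+4+2+1]=31
d|17:{17,1}  Σf=17+1=18
d|27:{27,9,3,1}  Σf=27+9+3+1=40
n=41: 1·41 41·1  f→[1+41]=42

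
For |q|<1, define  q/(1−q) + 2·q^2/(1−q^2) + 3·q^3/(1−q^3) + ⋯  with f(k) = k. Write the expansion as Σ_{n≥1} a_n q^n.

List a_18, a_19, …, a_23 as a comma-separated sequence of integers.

39, 20, 42, 32, 36, 24

d|18:{1,2,3,6,9,18}  Σf=1+2+3+6+9+18=39
n=19: 19·1 1·19  f→[19+1]=20
d|20:{20,10,5,4,2,1}  Σf=20+10+5+4+2+1=42
q^21  k|21↦f(k): 1:1 3:3 7:7 21:21  a_21=32
d|22:{1,2,11,22}  Σf=1+2+11+22=36
q^23  k|23↦f(k): 23:23 1:1  a_23=24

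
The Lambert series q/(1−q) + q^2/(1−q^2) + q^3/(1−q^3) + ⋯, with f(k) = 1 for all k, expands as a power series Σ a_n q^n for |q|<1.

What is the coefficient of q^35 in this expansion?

[q^35] f(1)=1,f(5)=1,f(7)=1,f(35)=1 ⇒ 4

a_35 = 4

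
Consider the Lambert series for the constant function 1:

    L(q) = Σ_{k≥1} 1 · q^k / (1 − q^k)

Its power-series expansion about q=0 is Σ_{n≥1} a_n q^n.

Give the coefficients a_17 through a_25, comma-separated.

2, 6, 2, 6, 4, 4, 2, 8, 3

[q^17] f(1)=1,f(17)=1 ⇒ 2
n=18: 18·1 9·2 6·3 3·6 2·9 1·18  f→[1+1+1+1+1+1]=6
q^19  k|19↦f(k): 1:1 19:1  a_19=2
[q^20] f(20)=1,f(10)=1,f(5)=1,f(4)=1,f(2)=1,f(1)=1 ⇒ 6
d|21:{21,7,3,1}  Σf=1+1+1+1=4
n=22: 1·22 2·11 11·2 22·1  f→[1+1+1+1]=4
q^23  k|23↦f(k): 23:1 1:1  a_23=2
d|24:{1,2,3,4,6,8,12,24}  Σf=1+1+1+1+1+1+1+1=8
[q^25] f(25)=1,f(5)=1,f(1)=1 ⇒ 3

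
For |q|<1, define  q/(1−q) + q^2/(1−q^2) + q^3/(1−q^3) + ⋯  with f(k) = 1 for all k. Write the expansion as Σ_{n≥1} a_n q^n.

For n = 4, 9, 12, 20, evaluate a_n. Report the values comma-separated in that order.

[q^4] f(1)=1,f(2)=1,f(4)=1 ⇒ 3
d|9:{1,3,9}  Σf=1+1+1=3
d|12:{12,6,4,3,2,1}  Σf=1+1+1+1+1+1=6
[q^20] f(1)=1,f(2)=1,f(4)=1,f(5)=1,f(10)=1,f(20)=1 ⇒ 6

3, 3, 6, 6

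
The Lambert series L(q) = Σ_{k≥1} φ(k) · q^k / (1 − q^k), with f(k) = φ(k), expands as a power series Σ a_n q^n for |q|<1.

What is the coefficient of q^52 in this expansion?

[q^52] φ(1)=1,φ(2)=1,φ(4)=2,φ(13)=12,φ(26)=12,φ(52)=24 ⇒ 52

a_52 = 52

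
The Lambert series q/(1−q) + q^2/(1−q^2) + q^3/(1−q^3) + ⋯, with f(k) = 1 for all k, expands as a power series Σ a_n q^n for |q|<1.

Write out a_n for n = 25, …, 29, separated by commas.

3, 4, 4, 6, 2

[q^25] f(25)=1,f(5)=1,f(1)=1 ⇒ 3
[q^26] f(1)=1,f(2)=1,f(13)=1,f(26)=1 ⇒ 4
n=27: 1·27 3·9 9·3 27·1  f→[1+1+1+1]=4
n=28: 28·1 14·2 7·4 4·7 2·14 1·28  f→[1+1+1+1+1+1]=6
d|29:{29,1}  Σf=1+1=2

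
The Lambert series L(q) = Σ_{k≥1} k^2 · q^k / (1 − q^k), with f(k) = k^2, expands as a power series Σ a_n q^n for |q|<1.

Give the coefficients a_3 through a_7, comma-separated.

10, 21, 26, 50, 50

q^3  k|3↦f(k): 3:9 1:1  a_3=10
n=4: 1·4 2·2 4·1  f→[1+4+16]=21
[q^5] f(1)=1,f(5)=25 ⇒ 26
n=6: 6·1 3·2 2·3 1·6  f→[36+9+4+1]=50
q^7  k|7↦f(k): 1:1 7:49  a_7=50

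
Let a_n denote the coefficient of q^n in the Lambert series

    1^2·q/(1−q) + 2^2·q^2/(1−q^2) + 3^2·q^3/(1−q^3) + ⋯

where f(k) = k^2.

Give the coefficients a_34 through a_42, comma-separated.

1450, 1300, 1911, 1370, 1810, 1700, 2210, 1682, 2500

n=34: 1·34 2·17 17·2 34·1  f→[1+4+289+1156]=1450
[q^35] f(35)=1225,f(7)=49,f(5)=25,f(1)=1 ⇒ 1300
[q^36] f(36)=1296,f(18)=324,f(12)=144,f(9)=81,f(6)=36,f(4)=16,f(3)=9,f(2)=4,f(1)=1 ⇒ 1911
n=37: 1·37 37·1  f→[1+1369]=1370
q^38  k|38↦f(k): 38:1444 19:361 2:4 1:1  a_38=1810
d|39:{1,3,13,39}  Σf=1+9+169+1521=1700
[q^40] f(40)=1600,f(20)=400,f(10)=100,f(8)=64,f(5)=25,f(4)=16,f(2)=4,f(1)=1 ⇒ 2210
d|41:{1,41}  Σf=1+1681=1682
q^42  k|42↦f(k): 1:1 2:4 3:9 6:36 7:49 14:196 21:441 42:1764  a_42=2500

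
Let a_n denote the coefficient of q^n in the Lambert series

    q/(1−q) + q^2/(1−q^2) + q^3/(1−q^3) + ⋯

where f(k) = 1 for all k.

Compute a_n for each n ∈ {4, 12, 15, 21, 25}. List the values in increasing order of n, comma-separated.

d|4:{4,2,1}  Σf=1+1+1=3
n=12: 1·12 2·6 3·4 4·3 6·2 12·1  f→[1+1+1+1+1+1]=6
q^15  k|15↦f(k): 15:1 5:1 3:1 1:1  a_15=4
n=21: 1·21 3·7 7·3 21·1  f→[1+1+1+1]=4
q^25  k|25↦f(k): 1:1 5:1 25:1  a_25=3

3, 6, 4, 4, 3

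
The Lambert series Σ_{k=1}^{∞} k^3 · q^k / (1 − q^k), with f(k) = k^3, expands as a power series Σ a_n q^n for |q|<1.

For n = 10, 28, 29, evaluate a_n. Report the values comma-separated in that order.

1134, 25112, 24390

d|10:{10,5,2,1}  Σf=1000+125+8+1=1134
d|28:{28,14,7,4,2,1}  Σf=21952+2744+343+64+8+1=25112
q^29  k|29↦f(k): 1:1 29:24389  a_29=24390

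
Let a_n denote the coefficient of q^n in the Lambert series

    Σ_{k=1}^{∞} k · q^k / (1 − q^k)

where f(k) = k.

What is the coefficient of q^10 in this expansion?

[q^10] f(10)=10,f(5)=5,f(2)=2,f(1)=1 ⇒ 18

a_10 = 18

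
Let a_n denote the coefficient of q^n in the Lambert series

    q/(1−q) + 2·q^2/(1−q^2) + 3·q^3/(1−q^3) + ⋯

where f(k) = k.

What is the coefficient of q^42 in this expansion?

a_42 = 96

n=42: 42·1 21·2 14·3 7·6 6·7 3·14 2·21 1·42  f→[42+21+14+7+6+3+2+1]=96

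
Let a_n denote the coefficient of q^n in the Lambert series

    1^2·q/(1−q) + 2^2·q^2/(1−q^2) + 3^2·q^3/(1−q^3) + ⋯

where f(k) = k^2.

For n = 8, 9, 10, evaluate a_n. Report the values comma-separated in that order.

q^8  k|8↦f(k): 8:64 4:16 2:4 1:1  a_8=85
[q^9] f(9)=81,f(3)=9,f(1)=1 ⇒ 91
n=10: 10·1 5·2 2·5 1·10  f→[100+25+4+1]=130

85, 91, 130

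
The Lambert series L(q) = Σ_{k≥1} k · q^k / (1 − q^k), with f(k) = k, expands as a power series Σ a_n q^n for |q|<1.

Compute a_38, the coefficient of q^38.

n=38: 1·38 2·19 19·2 38·1  f→[1+2+19+38]=60

a_38 = 60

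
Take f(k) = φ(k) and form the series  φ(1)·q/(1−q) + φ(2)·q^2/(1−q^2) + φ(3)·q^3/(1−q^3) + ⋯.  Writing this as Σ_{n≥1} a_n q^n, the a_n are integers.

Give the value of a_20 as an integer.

q^20  k|20↦φ(k): 20:8 10:4 5:4 4:2 2:1 1:1  a_20=20

a_20 = 20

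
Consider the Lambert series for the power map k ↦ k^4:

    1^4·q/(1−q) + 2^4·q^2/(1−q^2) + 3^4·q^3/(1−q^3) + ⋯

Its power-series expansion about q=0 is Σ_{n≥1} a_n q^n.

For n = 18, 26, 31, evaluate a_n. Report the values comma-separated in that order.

[q^18] f(18)=104976,f(9)=6561,f(6)=1296,f(3)=81,f(2)=16,f(1)=1 ⇒ 112931
n=26: 26·1 13·2 2·13 1·26  f→[456976+28561+16+1]=485554
n=31: 31·1 1·31  f→[923521+1]=923522

112931, 485554, 923522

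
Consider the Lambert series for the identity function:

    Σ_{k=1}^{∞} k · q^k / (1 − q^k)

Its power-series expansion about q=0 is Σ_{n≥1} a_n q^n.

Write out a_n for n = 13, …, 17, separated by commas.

d|13:{1,13}  Σf=1+13=14
q^14  k|14↦f(k): 1:1 2:2 7:7 14:14  a_14=24
q^15  k|15↦f(k): 15:15 5:5 3:3 1:1  a_15=24
[q^16] f(1)=1,f(2)=2,f(4)=4,f(8)=8,f(16)=16 ⇒ 31
n=17: 17·1 1·17  f→[17+1]=18

14, 24, 24, 31, 18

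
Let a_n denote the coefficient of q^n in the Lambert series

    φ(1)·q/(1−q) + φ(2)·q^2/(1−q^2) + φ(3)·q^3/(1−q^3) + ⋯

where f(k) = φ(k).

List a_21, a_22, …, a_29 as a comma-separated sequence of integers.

q^21  k|21↦φ(k): 1:1 3:2 7:6 21:12  a_21=21
[q^22] φ(22)=10,φ(11)=10,φ(2)=1,φ(1)=1 ⇒ 22
[q^23] φ(1)=1,φ(23)=22 ⇒ 23
q^24  k|24↦φ(k): 1:1 2:1 3:2 4:2 6:2 8:4 12:4 24:8  a_24=24
n=25: 1·25 5·5 25·1  φ→[1+4+20]=25
q^26  k|26↦φ(k): 1:1 2:1 13:12 26:12  a_26=26
d|27:{27,9,3,1}  Σφ=18+6+2+1=27
[q^28] φ(1)=1,φ(2)=1,φ(4)=2,φ(7)=6,φ(14)=6,φ(28)=12 ⇒ 28
[q^29] φ(1)=1,φ(29)=28 ⇒ 29

21, 22, 23, 24, 25, 26, 27, 28, 29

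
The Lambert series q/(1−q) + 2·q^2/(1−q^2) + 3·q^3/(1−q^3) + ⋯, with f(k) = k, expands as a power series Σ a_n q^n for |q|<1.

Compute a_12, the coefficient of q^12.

a_12 = 28

n=12: 1·12 2·6 3·4 4·3 6·2 12·1  f→[1+2+3+4+6+12]=28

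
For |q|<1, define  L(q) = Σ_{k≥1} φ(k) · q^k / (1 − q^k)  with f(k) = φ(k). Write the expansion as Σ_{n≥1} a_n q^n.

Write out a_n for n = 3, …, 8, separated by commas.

d|3:{1,3}  Σφ=1+2=3
q^4  k|4↦φ(k): 1:1 2:1 4:2  a_4=4
[q^5] φ(5)=4,φ(1)=1 ⇒ 5
[q^6] φ(6)=2,φ(3)=2,φ(2)=1,φ(1)=1 ⇒ 6
n=7: 1·7 7·1  φ→[1+6]=7
d|8:{1,2,4,8}  Σφ=1+1+2+4=8

3, 4, 5, 6, 7, 8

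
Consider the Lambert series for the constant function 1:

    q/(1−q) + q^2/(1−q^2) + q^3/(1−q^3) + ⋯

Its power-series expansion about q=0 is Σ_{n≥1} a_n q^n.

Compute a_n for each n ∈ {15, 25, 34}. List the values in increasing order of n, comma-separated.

4, 3, 4

[q^15] f(15)=1,f(5)=1,f(3)=1,f(1)=1 ⇒ 4
d|25:{25,5,1}  Σf=1+1+1=3
q^34  k|34↦f(k): 34:1 17:1 2:1 1:1  a_34=4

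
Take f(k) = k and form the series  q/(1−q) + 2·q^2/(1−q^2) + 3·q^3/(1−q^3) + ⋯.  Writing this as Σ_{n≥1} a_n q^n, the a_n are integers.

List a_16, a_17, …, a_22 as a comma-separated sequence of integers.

31, 18, 39, 20, 42, 32, 36

q^16  k|16↦f(k): 16:16 8:8 4:4 2:2 1:1  a_16=31
d|17:{1,17}  Σf=1+17=18
n=18: 1·18 2·9 3·6 6·3 9·2 18·1  f→[1+2+3+6+9+18]=39
d|19:{1,19}  Σf=1+19=20
n=20: 20·1 10·2 5·4 4·5 2·10 1·20  f→[20+10+5+4+2+1]=42
n=21: 21·1 7·3 3·7 1·21  f→[21+7+3+1]=32
n=22: 22·1 11·2 2·11 1·22  f→[22+11+2+1]=36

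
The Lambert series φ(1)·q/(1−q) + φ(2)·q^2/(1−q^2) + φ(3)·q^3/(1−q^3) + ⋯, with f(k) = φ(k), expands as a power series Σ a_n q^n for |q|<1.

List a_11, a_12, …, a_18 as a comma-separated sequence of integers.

n=11: 11·1 1·11  φ→[10+1]=11
[q^12] φ(12)=4,φ(6)=2,φ(4)=2,φ(3)=2,φ(2)=1,φ(1)=1 ⇒ 12
d|13:{1,13}  Σφ=1+12=13
[q^14] φ(1)=1,φ(2)=1,φ(7)=6,φ(14)=6 ⇒ 14
n=15: 15·1 5·3 3·5 1·15  φ→[8+4+2+1]=15
d|16:{16,8,4,2,1}  Σφ=8+4+2+1+1=16
n=17: 1·17 17·1  φ→[1+16]=17
q^18  k|18↦φ(k): 18:6 9:6 6:2 3:2 2:1 1:1  a_18=18

11, 12, 13, 14, 15, 16, 17, 18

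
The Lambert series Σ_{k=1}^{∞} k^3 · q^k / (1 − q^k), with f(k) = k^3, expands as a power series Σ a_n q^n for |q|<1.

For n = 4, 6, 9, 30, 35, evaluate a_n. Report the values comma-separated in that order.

q^4  k|4↦f(k): 1:1 2:8 4:64  a_4=73
q^6  k|6↦f(k): 1:1 2:8 3:27 6:216  a_6=252
[q^9] f(9)=729,f(3)=27,f(1)=1 ⇒ 757
d|30:{1,2,3,5,6,10,15,30}  Σf=1+8+27+125+216+1000+3375+27000=31752
n=35: 1·35 5·7 7·5 35·1  f→[1+125+343+42875]=43344

73, 252, 757, 31752, 43344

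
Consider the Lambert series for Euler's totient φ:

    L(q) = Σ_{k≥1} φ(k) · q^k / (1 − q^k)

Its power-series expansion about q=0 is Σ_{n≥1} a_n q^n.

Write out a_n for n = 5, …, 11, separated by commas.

q^5  k|5↦φ(k): 1:1 5:4  a_5=5
d|6:{1,2,3,6}  Σφ=1+1+2+2=6
[q^7] φ(7)=6,φ(1)=1 ⇒ 7
d|8:{1,2,4,8}  Σφ=1+1+2+4=8
d|9:{9,3,1}  Σφ=6+2+1=9
[q^10] φ(1)=1,φ(2)=1,φ(5)=4,φ(10)=4 ⇒ 10
n=11: 11·1 1·11  φ→[10+1]=11

5, 6, 7, 8, 9, 10, 11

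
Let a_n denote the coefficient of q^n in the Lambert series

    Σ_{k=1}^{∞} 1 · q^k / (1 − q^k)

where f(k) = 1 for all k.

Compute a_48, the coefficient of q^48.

a_48 = 10

q^48  k|48↦f(k): 48:1 24:1 16:1 12:1 8:1 6:1 4:1 3:1 2:1 1:1  a_48=10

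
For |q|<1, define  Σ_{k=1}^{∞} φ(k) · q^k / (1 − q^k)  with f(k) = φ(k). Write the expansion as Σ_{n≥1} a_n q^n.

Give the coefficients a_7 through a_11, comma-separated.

[q^7] φ(7)=6,φ(1)=1 ⇒ 7
n=8: 8·1 4·2 2·4 1·8  φ→[4+2+1+1]=8
n=9: 9·1 3·3 1·9  φ→[6+2+1]=9
n=10: 1·10 2·5 5·2 10·1  φ→[1+1+4+4]=10
n=11: 11·1 1·11  φ→[10+1]=11

7, 8, 9, 10, 11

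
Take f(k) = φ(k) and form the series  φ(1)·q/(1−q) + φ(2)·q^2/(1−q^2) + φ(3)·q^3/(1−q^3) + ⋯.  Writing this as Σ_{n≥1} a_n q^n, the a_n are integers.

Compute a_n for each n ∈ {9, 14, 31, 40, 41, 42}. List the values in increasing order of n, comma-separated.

n=9: 1·9 3·3 9·1  φ→[1+2+6]=9
q^14  k|14↦φ(k): 1:1 2:1 7:6 14:6  a_14=14
[q^31] φ(1)=1,φ(31)=30 ⇒ 31
n=40: 1·40 2·20 4·10 5·8 8·5 10·4 20·2 40·1  φ→[1+1+2+4+4+4+8+16]=40
d|41:{1,41}  Σφ=1+40=41
[q^42] φ(1)=1,φ(2)=1,φ(3)=2,φ(6)=2,φ(7)=6,φ(14)=6,φ(21)=12,φ(42)=12 ⇒ 42

9, 14, 31, 40, 41, 42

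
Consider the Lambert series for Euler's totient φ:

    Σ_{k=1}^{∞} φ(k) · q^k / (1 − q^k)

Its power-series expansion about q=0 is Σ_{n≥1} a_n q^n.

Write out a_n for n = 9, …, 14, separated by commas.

q^9  k|9↦φ(k): 9:6 3:2 1:1  a_9=9
d|10:{1,2,5,10}  Σφ=1+1+4+4=10
d|11:{11,1}  Σφ=10+1=11
d|12:{12,6,4,3,2,1}  Σφ=4+2+2+2+1+1=12
[q^13] φ(13)=12,φ(1)=1 ⇒ 13
q^14  k|14↦φ(k): 14:6 7:6 2:1 1:1  a_14=14

9, 10, 11, 12, 13, 14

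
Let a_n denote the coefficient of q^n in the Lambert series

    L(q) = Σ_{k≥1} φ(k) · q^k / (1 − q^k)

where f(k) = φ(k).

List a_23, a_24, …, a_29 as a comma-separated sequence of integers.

q^23  k|23↦φ(k): 23:22 1:1  a_23=23
n=24: 24·1 12·2 8·3 6·4 4·6 3·8 2·12 1·24  φ→[8+4+4+2+2+2+1+1]=24
d|25:{1,5,25}  Σφ=1+4+20=25
n=26: 1·26 2·13 13·2 26·1  φ→[1+1+12+12]=26
q^27  k|27↦φ(k): 1:1 3:2 9:6 27:18  a_27=27
n=28: 1·28 2·14 4·7 7·4 14·2 28·1  φ→[1+1+2+6+6+12]=28
[q^29] φ(1)=1,φ(29)=28 ⇒ 29

23, 24, 25, 26, 27, 28, 29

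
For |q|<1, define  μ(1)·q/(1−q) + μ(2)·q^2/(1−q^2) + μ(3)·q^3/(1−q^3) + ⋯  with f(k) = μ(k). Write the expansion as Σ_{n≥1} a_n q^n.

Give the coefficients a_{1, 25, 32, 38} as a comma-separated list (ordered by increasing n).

1, 0, 0, 0

q^1  k|1↦μ(k): 1:1  a_1=1
[q^25] μ(1)=1,μ(5)=-1,μ(25)=0 ⇒ 0
n=32: 32·1 16·2 8·4 4·8 2·16 1·32  μ→[0+0+0+0+(-1)+1]=0
[q^38] μ(38)=1,μ(19)=-1,μ(2)=-1,μ(1)=1 ⇒ 0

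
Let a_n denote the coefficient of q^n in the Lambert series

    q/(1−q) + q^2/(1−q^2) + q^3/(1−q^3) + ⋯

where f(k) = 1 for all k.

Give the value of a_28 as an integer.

d|28:{1,2,4,7,14,28}  Σf=1+1+1+1+1+1=6

a_28 = 6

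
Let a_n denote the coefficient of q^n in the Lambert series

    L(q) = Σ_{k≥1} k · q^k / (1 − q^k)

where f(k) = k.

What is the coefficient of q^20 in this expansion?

a_20 = 42

[q^20] f(1)=1,f(2)=2,f(4)=4,f(5)=5,f(10)=10,f(20)=20 ⇒ 42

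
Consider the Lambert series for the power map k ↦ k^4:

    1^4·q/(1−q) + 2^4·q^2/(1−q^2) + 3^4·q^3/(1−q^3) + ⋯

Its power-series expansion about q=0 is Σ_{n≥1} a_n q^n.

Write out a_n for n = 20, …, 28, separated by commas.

170898, 196964, 248914, 279842, 358258, 391251, 485554, 538084, 655746

d|20:{1,2,4,5,10,20}  Σf=1+16+256+625+10000+160000=170898
q^21  k|21↦f(k): 1:1 3:81 7:2401 21:194481  a_21=196964
q^22  k|22↦f(k): 1:1 2:16 11:14641 22:234256  a_22=248914
n=23: 1·23 23·1  f→[1+279841]=279842
n=24: 1·24 2·12 3·8 4·6 6·4 8·3 12·2 24·1  f→[1+16+81+256+1296+4096+20736+331776]=358258
n=25: 1·25 5·5 25·1  f→[1+625+390625]=391251
[q^26] f(1)=1,f(2)=16,f(13)=28561,f(26)=456976 ⇒ 485554
q^27  k|27↦f(k): 27:531441 9:6561 3:81 1:1  a_27=538084
d|28:{1,2,4,7,14,28}  Σf=1+16+256+2401+38416+614656=655746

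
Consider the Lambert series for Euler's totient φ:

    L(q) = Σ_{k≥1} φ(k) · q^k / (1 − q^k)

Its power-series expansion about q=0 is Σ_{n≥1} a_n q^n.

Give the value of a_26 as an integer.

n=26: 1·26 2·13 13·2 26·1  φ→[1+1+12+12]=26

a_26 = 26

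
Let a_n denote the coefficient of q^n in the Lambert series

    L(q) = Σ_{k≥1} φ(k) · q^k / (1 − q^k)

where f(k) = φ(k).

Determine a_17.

q^17  k|17↦φ(k): 1:1 17:16  a_17=17

a_17 = 17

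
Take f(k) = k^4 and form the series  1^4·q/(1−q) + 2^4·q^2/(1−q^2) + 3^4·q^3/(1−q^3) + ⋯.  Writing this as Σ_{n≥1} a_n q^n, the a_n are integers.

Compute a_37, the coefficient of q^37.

a_37 = 1874162

[q^37] f(1)=1,f(37)=1874161 ⇒ 1874162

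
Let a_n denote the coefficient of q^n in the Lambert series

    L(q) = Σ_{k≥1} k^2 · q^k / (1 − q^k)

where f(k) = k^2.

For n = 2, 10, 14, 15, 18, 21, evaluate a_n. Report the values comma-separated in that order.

5, 130, 250, 260, 455, 500

[q^2] f(1)=1,f(2)=4 ⇒ 5
n=10: 1·10 2·5 5·2 10·1  f→[1+4+25+100]=130
[q^14] f(14)=196,f(7)=49,f(2)=4,f(1)=1 ⇒ 250
d|15:{15,5,3,1}  Σf=225+25+9+1=260
d|18:{18,9,6,3,2,1}  Σf=324+81+36+9+4+1=455
d|21:{21,7,3,1}  Σf=441+49+9+1=500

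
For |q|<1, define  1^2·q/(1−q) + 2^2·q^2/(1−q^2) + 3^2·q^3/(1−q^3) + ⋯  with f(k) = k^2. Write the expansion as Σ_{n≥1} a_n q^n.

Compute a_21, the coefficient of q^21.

a_21 = 500

n=21: 1·21 3·7 7·3 21·1  f→[1+9+49+441]=500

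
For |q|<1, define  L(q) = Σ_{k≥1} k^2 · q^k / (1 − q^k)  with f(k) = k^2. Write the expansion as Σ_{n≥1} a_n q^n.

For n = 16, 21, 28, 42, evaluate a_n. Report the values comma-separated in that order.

[q^16] f(1)=1,f(2)=4,f(4)=16,f(8)=64,f(16)=256 ⇒ 341
d|21:{1,3,7,21}  Σf=1+9+49+441=500
n=28: 1·28 2·14 4·7 7·4 14·2 28·1  f→[1+4+16+49+196+784]=1050
n=42: 42·1 21·2 14·3 7·6 6·7 3·14 2·21 1·42  f→[1764+441+196+49+36+9+4+1]=2500

341, 500, 1050, 2500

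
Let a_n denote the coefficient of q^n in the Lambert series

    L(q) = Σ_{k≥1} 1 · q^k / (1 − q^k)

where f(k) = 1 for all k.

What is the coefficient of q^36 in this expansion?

a_36 = 9

d|36:{36,18,12,9,6,4,3,2,1}  Σf=1+1+1+1+1+1+1+1+1=9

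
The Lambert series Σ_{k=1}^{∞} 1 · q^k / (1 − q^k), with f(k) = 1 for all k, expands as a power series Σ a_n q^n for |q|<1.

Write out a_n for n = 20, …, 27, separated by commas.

d|20:{20,10,5,4,2,1}  Σf=1+1+1+1+1+1=6
d|21:{1,3,7,21}  Σf=1+1+1+1=4
[q^22] f(1)=1,f(2)=1,f(11)=1,f(22)=1 ⇒ 4
[q^23] f(23)=1,f(1)=1 ⇒ 2
q^24  k|24↦f(k): 1:1 2:1 3:1 4:1 6:1 8:1 12:1 24:1  a_24=8
n=25: 25·1 5·5 1·25  f→[1+1+1]=3
q^26  k|26↦f(k): 26:1 13:1 2:1 1:1  a_26=4
d|27:{1,3,9,27}  Σf=1+1+1+1=4

6, 4, 4, 2, 8, 3, 4, 4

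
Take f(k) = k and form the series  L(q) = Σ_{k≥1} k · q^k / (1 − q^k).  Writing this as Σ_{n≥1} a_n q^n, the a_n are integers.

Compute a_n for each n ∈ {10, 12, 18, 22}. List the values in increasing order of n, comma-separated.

18, 28, 39, 36

n=10: 1·10 2·5 5·2 10·1  f→[1+2+5+10]=18
q^12  k|12↦f(k): 12:12 6:6 4:4 3:3 2:2 1:1  a_12=28
[q^18] f(18)=18,f(9)=9,f(6)=6,f(3)=3,f(2)=2,f(1)=1 ⇒ 39
q^22  k|22↦f(k): 1:1 2:2 11:11 22:22  a_22=36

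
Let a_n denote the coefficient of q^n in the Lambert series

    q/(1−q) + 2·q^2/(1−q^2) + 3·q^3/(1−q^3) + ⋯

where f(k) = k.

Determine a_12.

a_12 = 28

[q^12] f(1)=1,f(2)=2,f(3)=3,f(4)=4,f(6)=6,f(12)=12 ⇒ 28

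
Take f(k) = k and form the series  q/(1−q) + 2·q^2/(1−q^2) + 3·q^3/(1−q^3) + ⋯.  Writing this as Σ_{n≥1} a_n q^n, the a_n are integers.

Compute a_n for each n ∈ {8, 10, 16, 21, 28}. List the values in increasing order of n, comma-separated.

15, 18, 31, 32, 56

n=8: 1·8 2·4 4·2 8·1  f→[1+2+4+8]=15
n=10: 10·1 5·2 2·5 1·10  f→[10+5+2+1]=18
[q^16] f(1)=1,f(2)=2,f(4)=4,f(8)=8,f(16)=16 ⇒ 31
n=21: 1·21 3·7 7·3 21·1  f→[1+3+7+21]=32
q^28  k|28↦f(k): 1:1 2:2 4:4 7:7 14:14 28:28  a_28=56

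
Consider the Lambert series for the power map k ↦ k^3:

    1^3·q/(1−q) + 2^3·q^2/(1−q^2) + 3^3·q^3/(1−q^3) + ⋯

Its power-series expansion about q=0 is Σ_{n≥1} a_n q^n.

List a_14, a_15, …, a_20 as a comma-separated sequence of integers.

[q^14] f(1)=1,f(2)=8,f(7)=343,f(14)=2744 ⇒ 3096
n=15: 15·1 5·3 3·5 1·15  f→[3375+125+27+1]=3528
[q^16] f(1)=1,f(2)=8,f(4)=64,f(8)=512,f(16)=4096 ⇒ 4681
[q^17] f(1)=1,f(17)=4913 ⇒ 4914
q^18  k|18↦f(k): 18:5832 9:729 6:216 3:27 2:8 1:1  a_18=6813
d|19:{1,19}  Σf=1+6859=6860
[q^20] f(20)=8000,f(10)=1000,f(5)=125,f(4)=64,f(2)=8,f(1)=1 ⇒ 9198

3096, 3528, 4681, 4914, 6813, 6860, 9198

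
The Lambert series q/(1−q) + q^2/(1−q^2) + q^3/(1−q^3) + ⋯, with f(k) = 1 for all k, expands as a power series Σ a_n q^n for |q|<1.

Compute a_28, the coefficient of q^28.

q^28  k|28↦f(k): 28:1 14:1 7:1 4:1 2:1 1:1  a_28=6

a_28 = 6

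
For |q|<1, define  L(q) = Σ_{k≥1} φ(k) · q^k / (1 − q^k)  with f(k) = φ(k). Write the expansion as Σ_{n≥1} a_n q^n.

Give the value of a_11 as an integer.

q^11  k|11↦φ(k): 11:10 1:1  a_11=11

a_11 = 11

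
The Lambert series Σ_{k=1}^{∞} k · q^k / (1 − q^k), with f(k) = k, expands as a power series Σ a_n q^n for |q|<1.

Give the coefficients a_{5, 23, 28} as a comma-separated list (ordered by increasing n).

6, 24, 56

[q^5] f(5)=5,f(1)=1 ⇒ 6
n=23: 23·1 1·23  f→[23+1]=24
d|28:{1,2,4,7,14,28}  Σf=1+2+4+7+14+28=56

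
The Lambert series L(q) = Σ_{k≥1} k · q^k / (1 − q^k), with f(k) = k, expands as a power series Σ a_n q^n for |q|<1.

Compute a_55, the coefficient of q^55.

a_55 = 72

[q^55] f(1)=1,f(5)=5,f(11)=11,f(55)=55 ⇒ 72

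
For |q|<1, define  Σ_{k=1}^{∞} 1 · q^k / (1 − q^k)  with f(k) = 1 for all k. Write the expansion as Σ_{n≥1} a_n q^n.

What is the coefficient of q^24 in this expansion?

a_24 = 8

q^24  k|24↦f(k): 24:1 12:1 8:1 6:1 4:1 3:1 2:1 1:1  a_24=8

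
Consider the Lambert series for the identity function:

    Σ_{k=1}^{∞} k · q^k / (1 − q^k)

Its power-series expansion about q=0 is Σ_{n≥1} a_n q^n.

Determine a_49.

a_49 = 57

q^49  k|49↦f(k): 1:1 7:7 49:49  a_49=57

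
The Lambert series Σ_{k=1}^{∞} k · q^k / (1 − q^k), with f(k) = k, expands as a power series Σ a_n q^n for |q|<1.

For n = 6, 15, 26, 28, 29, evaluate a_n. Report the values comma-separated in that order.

12, 24, 42, 56, 30

q^6  k|6↦f(k): 1:1 2:2 3:3 6:6  a_6=12
n=15: 1·15 3·5 5·3 15·1  f→[1+3+5+15]=24
[q^26] f(1)=1,f(2)=2,f(13)=13,f(26)=26 ⇒ 42
n=28: 1·28 2·14 4·7 7·4 14·2 28·1  f→[1+2+4+7+14+28]=56
q^29  k|29↦f(k): 1:1 29:29  a_29=30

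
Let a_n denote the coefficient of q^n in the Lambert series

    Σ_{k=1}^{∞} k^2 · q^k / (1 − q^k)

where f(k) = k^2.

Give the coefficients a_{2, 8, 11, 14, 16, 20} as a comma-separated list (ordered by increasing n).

q^2  k|2↦f(k): 1:1 2:4  a_2=5
n=8: 1·8 2·4 4·2 8·1  f→[1+4+16+64]=85
d|11:{1,11}  Σf=1+121=122
d|14:{1,2,7,14}  Σf=1+4+49+196=250
q^16  k|16↦f(k): 1:1 2:4 4:16 8:64 16:256  a_16=341
d|20:{1,2,4,5,10,20}  Σf=1+4+16+25+100+400=546

5, 85, 122, 250, 341, 546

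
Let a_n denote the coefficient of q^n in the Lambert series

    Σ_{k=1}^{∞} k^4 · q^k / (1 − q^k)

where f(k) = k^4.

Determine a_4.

a_4 = 273

q^4  k|4↦f(k): 4:256 2:16 1:1  a_4=273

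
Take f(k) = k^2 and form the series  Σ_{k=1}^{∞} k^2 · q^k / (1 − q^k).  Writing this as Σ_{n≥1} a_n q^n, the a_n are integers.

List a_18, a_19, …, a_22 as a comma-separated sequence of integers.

[q^18] f(1)=1,f(2)=4,f(3)=9,f(6)=36,f(9)=81,f(18)=324 ⇒ 455
n=19: 19·1 1·19  f→[361+1]=362
[q^20] f(1)=1,f(2)=4,f(4)=16,f(5)=25,f(10)=100,f(20)=400 ⇒ 546
[q^21] f(21)=441,f(7)=49,f(3)=9,f(1)=1 ⇒ 500
q^22  k|22↦f(k): 1:1 2:4 11:121 22:484  a_22=610

455, 362, 546, 500, 610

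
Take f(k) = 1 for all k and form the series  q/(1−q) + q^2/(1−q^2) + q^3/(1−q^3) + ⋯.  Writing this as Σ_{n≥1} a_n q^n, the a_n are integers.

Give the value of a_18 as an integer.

a_18 = 6

n=18: 18·1 9·2 6·3 3·6 2·9 1·18  f→[1+1+1+1+1+1]=6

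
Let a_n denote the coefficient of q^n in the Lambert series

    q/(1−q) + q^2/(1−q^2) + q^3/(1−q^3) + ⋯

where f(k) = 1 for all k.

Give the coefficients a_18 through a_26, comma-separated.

6, 2, 6, 4, 4, 2, 8, 3, 4

[q^18] f(1)=1,f(2)=1,f(3)=1,f(6)=1,f(9)=1,f(18)=1 ⇒ 6
n=19: 19·1 1·19  f→[1+1]=2
n=20: 1·20 2·10 4·5 5·4 10·2 20·1  f→[1+1+1+1+1+1]=6
q^21  k|21↦f(k): 21:1 7:1 3:1 1:1  a_21=4
[q^22] f(22)=1,f(11)=1,f(2)=1,f(1)=1 ⇒ 4
[q^23] f(1)=1,f(23)=1 ⇒ 2
q^24  k|24↦f(k): 1:1 2:1 3:1 4:1 6:1 8:1 12:1 24:1  a_24=8
[q^25] f(1)=1,f(5)=1,f(25)=1 ⇒ 3
d|26:{1,2,13,26}  Σf=1+1+1+1=4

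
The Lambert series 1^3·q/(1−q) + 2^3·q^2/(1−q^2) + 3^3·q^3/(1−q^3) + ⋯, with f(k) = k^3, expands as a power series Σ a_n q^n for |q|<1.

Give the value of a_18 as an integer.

a_18 = 6813

[q^18] f(18)=5832,f(9)=729,f(6)=216,f(3)=27,f(2)=8,f(1)=1 ⇒ 6813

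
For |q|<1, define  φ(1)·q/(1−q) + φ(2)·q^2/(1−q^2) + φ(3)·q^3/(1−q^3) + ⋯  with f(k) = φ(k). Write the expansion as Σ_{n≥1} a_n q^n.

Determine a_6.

n=6: 1·6 2·3 3·2 6·1  φ→[1+1+2+2]=6

a_6 = 6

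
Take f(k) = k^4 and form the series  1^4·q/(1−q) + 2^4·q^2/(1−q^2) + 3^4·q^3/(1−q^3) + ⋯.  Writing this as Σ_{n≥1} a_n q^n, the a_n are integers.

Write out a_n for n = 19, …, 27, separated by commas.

130322, 170898, 196964, 248914, 279842, 358258, 391251, 485554, 538084

[q^19] f(1)=1,f(19)=130321 ⇒ 130322
q^20  k|20↦f(k): 20:160000 10:10000 5:625 4:256 2:16 1:1  a_20=170898
d|21:{21,7,3,1}  Σf=194481+2401+81+1=196964
q^22  k|22↦f(k): 22:234256 11:14641 2:16 1:1  a_22=248914
[q^23] f(23)=279841,f(1)=1 ⇒ 279842
[q^24] f(1)=1,f(2)=16,f(3)=81,f(4)=256,f(6)=1296,f(8)=4096,f(12)=20736,f(24)=331776 ⇒ 358258
d|25:{25,5,1}  Σf=390625+625+1=391251
d|26:{1,2,13,26}  Σf=1+16+28561+456976=485554
[q^27] f(1)=1,f(3)=81,f(9)=6561,f(27)=531441 ⇒ 538084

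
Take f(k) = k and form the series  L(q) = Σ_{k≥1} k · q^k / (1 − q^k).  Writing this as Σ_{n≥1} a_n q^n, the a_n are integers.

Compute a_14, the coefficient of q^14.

d|14:{14,7,2,1}  Σf=14+7+2+1=24

a_14 = 24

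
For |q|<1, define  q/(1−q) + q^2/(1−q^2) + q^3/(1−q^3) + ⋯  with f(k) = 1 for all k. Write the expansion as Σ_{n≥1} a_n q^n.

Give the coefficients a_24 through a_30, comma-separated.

d|24:{24,12,8,6,4,3,2,1}  Σf=1+1+1+1+1+1+1+1=8
q^25  k|25↦f(k): 25:1 5:1 1:1  a_25=3
n=26: 1·26 2·13 13·2 26·1  f→[1+1+1+1]=4
q^27  k|27↦f(k): 1:1 3:1 9:1 27:1  a_27=4
n=28: 28·1 14·2 7·4 4·7 2·14 1·28  f→[1+1+1+1+1+1]=6
n=29: 1·29 29·1  f→[1+1]=2
d|30:{30,15,10,6,5,3,2,1}  Σf=1+1+1+1+1+1+1+1=8

8, 3, 4, 4, 6, 2, 8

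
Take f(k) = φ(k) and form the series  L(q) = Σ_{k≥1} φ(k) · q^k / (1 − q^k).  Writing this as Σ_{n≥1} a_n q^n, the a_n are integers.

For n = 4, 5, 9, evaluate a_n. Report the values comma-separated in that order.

q^4  k|4↦φ(k): 4:2 2:1 1:1  a_4=4
q^5  k|5↦φ(k): 5:4 1:1  a_5=5
n=9: 9·1 3·3 1·9  φ→[6+2+1]=9

4, 5, 9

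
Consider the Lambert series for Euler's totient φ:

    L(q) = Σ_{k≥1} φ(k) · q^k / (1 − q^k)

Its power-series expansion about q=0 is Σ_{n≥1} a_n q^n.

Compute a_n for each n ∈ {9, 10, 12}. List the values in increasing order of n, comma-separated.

d|9:{1,3,9}  Σφ=1+2+6=9
d|10:{1,2,5,10}  Σφ=1+1+4+4=10
q^12  k|12↦φ(k): 1:1 2:1 3:2 4:2 6:2 12:4  a_12=12

9, 10, 12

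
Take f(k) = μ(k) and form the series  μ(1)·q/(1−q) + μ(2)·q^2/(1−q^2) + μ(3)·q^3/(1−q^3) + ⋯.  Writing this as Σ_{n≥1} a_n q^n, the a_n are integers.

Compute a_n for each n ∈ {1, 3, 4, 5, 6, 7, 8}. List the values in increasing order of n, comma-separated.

d|1:{1}  Σμ=1=1
n=3: 1·3 3·1  μ→[1+(-1)]=0
n=4: 1·4 2·2 4·1  μ→[1+(-1)+0]=0
q^5  k|5↦μ(k): 5:-1 1:1  a_5=0
d|6:{1,2,3,6}  Σμ=1+(-1)+(-1)+1=0
d|7:{7,1}  Σμ=(-1)+1=0
q^8  k|8↦μ(k): 1:1 2:-1 4:0 8:0  a_8=0

1, 0, 0, 0, 0, 0, 0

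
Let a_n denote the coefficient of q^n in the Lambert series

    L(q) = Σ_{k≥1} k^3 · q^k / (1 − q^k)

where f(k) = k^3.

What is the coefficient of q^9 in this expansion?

q^9  k|9↦f(k): 9:729 3:27 1:1  a_9=757

a_9 = 757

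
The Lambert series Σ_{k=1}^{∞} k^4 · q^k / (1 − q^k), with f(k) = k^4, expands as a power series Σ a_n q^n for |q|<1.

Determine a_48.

q^48  k|48↦f(k): 1:1 2:16 3:81 4:256 6:1296 8:4096 12:20736 16:65536 24:331776 48:5308416  a_48=5732210

a_48 = 5732210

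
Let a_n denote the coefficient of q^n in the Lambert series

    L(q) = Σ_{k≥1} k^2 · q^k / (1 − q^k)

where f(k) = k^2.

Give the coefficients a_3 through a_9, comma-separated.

d|3:{3,1}  Σf=9+1=10
d|4:{1,2,4}  Σf=1+4+16=21
q^5  k|5↦f(k): 1:1 5:25  a_5=26
n=6: 1·6 2·3 3·2 6·1  f→[1+4+9+36]=50
q^7  k|7↦f(k): 1:1 7:49  a_7=50
q^8  k|8↦f(k): 1:1 2:4 4:16 8:64  a_8=85
q^9  k|9↦f(k): 1:1 3:9 9:81  a_9=91

10, 21, 26, 50, 50, 85, 91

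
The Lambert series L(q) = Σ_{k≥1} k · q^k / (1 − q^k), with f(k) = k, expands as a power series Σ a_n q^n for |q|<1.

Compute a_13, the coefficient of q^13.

a_13 = 14

d|13:{13,1}  Σf=13+1=14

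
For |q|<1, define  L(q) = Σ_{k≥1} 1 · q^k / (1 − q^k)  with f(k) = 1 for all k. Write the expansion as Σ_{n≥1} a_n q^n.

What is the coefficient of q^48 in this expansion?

[q^48] f(48)=1,f(24)=1,f(16)=1,f(12)=1,f(8)=1,f(6)=1,f(4)=1,f(3)=1,f(2)=1,f(1)=1 ⇒ 10

a_48 = 10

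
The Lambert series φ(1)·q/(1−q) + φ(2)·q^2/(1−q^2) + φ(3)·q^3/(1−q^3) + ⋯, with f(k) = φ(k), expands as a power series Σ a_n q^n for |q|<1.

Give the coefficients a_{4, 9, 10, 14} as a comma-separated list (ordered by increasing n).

[q^4] φ(1)=1,φ(2)=1,φ(4)=2 ⇒ 4
n=9: 9·1 3·3 1·9  φ→[6+2+1]=9
n=10: 10·1 5·2 2·5 1·10  φ→[4+4+1+1]=10
d|14:{14,7,2,1}  Σφ=6+6+1+1=14

4, 9, 10, 14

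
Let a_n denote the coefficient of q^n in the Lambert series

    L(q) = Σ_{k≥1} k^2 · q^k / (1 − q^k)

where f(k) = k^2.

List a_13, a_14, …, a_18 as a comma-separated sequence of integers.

170, 250, 260, 341, 290, 455

d|13:{13,1}  Σf=169+1=170
q^14  k|14↦f(k): 14:196 7:49 2:4 1:1  a_14=250
[q^15] f(1)=1,f(3)=9,f(5)=25,f(15)=225 ⇒ 260
q^16  k|16↦f(k): 16:256 8:64 4:16 2:4 1:1  a_16=341
[q^17] f(17)=289,f(1)=1 ⇒ 290
[q^18] f(18)=324,f(9)=81,f(6)=36,f(3)=9,f(2)=4,f(1)=1 ⇒ 455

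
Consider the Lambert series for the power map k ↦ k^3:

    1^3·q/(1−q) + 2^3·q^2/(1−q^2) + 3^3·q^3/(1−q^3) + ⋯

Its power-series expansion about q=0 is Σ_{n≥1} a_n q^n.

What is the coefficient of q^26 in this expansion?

q^26  k|26↦f(k): 1:1 2:8 13:2197 26:17576  a_26=19782

a_26 = 19782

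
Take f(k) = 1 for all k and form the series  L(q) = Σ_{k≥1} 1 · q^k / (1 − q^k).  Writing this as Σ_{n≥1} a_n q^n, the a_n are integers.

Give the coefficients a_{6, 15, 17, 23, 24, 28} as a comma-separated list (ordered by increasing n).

n=6: 1·6 2·3 3·2 6·1  f→[1+1+1+1]=4
n=15: 15·1 5·3 3·5 1·15  f→[1+1+1+1]=4
q^17  k|17↦f(k): 1:1 17:1  a_17=2
[q^23] f(1)=1,f(23)=1 ⇒ 2
d|24:{24,12,8,6,4,3,2,1}  Σf=1+1+1+1+1+1+1+1=8
d|28:{1,2,4,7,14,28}  Σf=1+1+1+1+1+1=6

4, 4, 2, 2, 8, 6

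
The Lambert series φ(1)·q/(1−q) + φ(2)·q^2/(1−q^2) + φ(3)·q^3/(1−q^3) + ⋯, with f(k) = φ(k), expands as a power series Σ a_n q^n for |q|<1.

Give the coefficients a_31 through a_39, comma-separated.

n=31: 31·1 1·31  φ→[30+1]=31
n=32: 1·32 2·16 4·8 8·4 16·2 32·1  φ→[1+1+2+4+8+16]=32
q^33  k|33↦φ(k): 33:20 11:10 3:2 1:1  a_33=33
n=34: 1·34 2·17 17·2 34·1  φ→[1+1+16+16]=34
n=35: 35·1 7·5 5·7 1·35  φ→[24+6+4+1]=35
d|36:{36,18,12,9,6,4,3,2,1}  Σφ=12+6+4+6+2+2+2+1+1=36
[q^37] φ(1)=1,φ(37)=36 ⇒ 37
d|38:{38,19,2,1}  Σφ=18+18+1+1=38
q^39  k|39↦φ(k): 1:1 3:2 13:12 39:24  a_39=39

31, 32, 33, 34, 35, 36, 37, 38, 39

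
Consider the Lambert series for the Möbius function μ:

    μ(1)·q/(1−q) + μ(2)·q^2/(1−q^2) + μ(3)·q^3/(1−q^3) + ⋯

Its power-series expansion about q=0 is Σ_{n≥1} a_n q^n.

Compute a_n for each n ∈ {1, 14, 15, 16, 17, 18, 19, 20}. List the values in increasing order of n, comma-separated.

q^1  k|1↦μ(k): 1:1  a_1=1
n=14: 1·14 2·7 7·2 14·1  μ→[1+(-1)+(-1)+1]=0
q^15  k|15↦μ(k): 15:1 5:-1 3:-1 1:1  a_15=0
n=16: 16·1 8·2 4·4 2·8 1·16  μ→[0+0+0+(-1)+1]=0
q^17  k|17↦μ(k): 1:1 17:-1  a_17=0
d|18:{18,9,6,3,2,1}  Σμ=0+0+1+(-1)+(-1)+1=0
n=19: 19·1 1·19  μ→[(-1)+1]=0
[q^20] μ(1)=1,μ(2)=-1,μ(4)=0,μ(5)=-1,μ(10)=1,μ(20)=0 ⇒ 0

1, 0, 0, 0, 0, 0, 0, 0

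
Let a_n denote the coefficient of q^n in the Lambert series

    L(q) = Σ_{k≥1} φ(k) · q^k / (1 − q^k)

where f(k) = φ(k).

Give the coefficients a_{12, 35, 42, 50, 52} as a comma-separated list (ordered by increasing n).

n=12: 1·12 2·6 3·4 4·3 6·2 12·1  φ→[1+1+2+2+2+4]=12
n=35: 35·1 7·5 5·7 1·35  φ→[24+6+4+1]=35
[q^42] φ(42)=12,φ(21)=12,φ(14)=6,φ(7)=6,φ(6)=2,φ(3)=2,φ(2)=1,φ(1)=1 ⇒ 42
q^50  k|50↦φ(k): 1:1 2:1 5:4 10:4 25:20 50:20  a_50=50
q^52  k|52↦φ(k): 1:1 2:1 4:2 13:12 26:12 52:24  a_52=52

12, 35, 42, 50, 52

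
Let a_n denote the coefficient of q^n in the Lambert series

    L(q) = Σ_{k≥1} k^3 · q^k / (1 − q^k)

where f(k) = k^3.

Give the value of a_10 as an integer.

[q^10] f(1)=1,f(2)=8,f(5)=125,f(10)=1000 ⇒ 1134

a_10 = 1134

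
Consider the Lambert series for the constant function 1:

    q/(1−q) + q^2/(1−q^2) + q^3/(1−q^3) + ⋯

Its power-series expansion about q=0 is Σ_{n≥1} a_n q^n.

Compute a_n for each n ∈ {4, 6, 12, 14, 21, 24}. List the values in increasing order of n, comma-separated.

[q^4] f(1)=1,f(2)=1,f(4)=1 ⇒ 3
d|6:{1,2,3,6}  Σf=1+1+1+1=4
q^12  k|12↦f(k): 1:1 2:1 3:1 4:1 6:1 12:1  a_12=6
[q^14] f(1)=1,f(2)=1,f(7)=1,f(14)=1 ⇒ 4
n=21: 21·1 7·3 3·7 1·21  f→[1+1+1+1]=4
q^24  k|24↦f(k): 1:1 2:1 3:1 4:1 6:1 8:1 12:1 24:1  a_24=8

3, 4, 6, 4, 4, 8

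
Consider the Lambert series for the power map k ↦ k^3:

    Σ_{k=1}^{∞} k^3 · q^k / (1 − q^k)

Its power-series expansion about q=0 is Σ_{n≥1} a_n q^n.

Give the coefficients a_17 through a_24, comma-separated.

4914, 6813, 6860, 9198, 9632, 11988, 12168, 16380

q^17  k|17↦f(k): 17:4913 1:1  a_17=4914
[q^18] f(18)=5832,f(9)=729,f(6)=216,f(3)=27,f(2)=8,f(1)=1 ⇒ 6813
n=19: 19·1 1·19  f→[6859+1]=6860
d|20:{1,2,4,5,10,20}  Σf=1+8+64+125+1000+8000=9198
[q^21] f(1)=1,f(3)=27,f(7)=343,f(21)=9261 ⇒ 9632
q^22  k|22↦f(k): 22:10648 11:1331 2:8 1:1  a_22=11988
d|23:{23,1}  Σf=12167+1=12168
d|24:{1,2,3,4,6,8,12,24}  Σf=1+8+27+64+216+512+1728+13824=16380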